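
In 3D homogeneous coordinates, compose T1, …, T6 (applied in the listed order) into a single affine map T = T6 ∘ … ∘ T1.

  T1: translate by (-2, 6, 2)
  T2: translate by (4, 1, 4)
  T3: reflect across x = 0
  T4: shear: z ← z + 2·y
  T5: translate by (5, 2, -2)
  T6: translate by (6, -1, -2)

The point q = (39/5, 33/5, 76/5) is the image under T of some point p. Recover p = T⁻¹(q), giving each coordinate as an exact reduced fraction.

T1 = [1 0 0 -2; 0 1 0 6; 0 0 1 2; 0 0 0 1]
T2·T1 = [1 0 0 2; 0 1 0 7; 0 0 1 6; 0 0 0 1]
T3·…·T1 = [-1 0 0 -2; 0 1 0 7; 0 0 1 6; 0 0 0 1]
T4·…·T1 = [-1 0 0 -2; 0 1 0 7; 0 2 1 20; 0 0 0 1]
T5·…·T1 = [-1 0 0 3; 0 1 0 9; 0 2 1 18; 0 0 0 1]
T6·…·T1 = [-1 0 0 9; 0 1 0 8; 0 2 1 16; 0 0 0 1]
det M = -1; M⁻¹ = [-1 0 0 9; 0 1 0 -8; 0 -2 1 0; 0 0 0 1]
M⁻¹ · (39/5, 33/5, 76/5)ᵀ = (6/5, -7/5, 2)ᵀ

p = (6/5, -7/5, 2)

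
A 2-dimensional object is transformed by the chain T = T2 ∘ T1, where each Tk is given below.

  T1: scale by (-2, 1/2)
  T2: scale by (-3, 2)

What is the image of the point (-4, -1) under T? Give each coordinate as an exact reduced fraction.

T(p) = (-24, -1)

T1 scale by (-2, 1/2): (-4, -1) → (8, -1/2)
T2 scale by (-3, 2): (8, -1/2) → (-24, -1)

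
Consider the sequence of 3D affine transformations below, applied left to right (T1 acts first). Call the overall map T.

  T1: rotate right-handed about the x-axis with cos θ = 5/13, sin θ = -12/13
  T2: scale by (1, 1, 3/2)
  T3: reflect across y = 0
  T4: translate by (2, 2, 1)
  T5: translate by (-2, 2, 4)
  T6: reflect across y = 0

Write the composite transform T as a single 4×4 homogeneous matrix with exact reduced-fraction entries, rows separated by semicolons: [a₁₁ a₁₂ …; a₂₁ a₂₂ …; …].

T1 = [1 0 0 0; 0 5/13 12/13 0; 0 -12/13 5/13 0; 0 0 0 1]
T2·T1 = [1 0 0 0; 0 5/13 12/13 0; 0 -18/13 15/26 0; 0 0 0 1]
T3·…·T1 = [1 0 0 0; 0 -5/13 -12/13 0; 0 -18/13 15/26 0; 0 0 0 1]
T4·…·T1 = [1 0 0 2; 0 -5/13 -12/13 2; 0 -18/13 15/26 1; 0 0 0 1]
T5·…·T1 = [1 0 0 0; 0 -5/13 -12/13 4; 0 -18/13 15/26 5; 0 0 0 1]
T6·…·T1 = [1 0 0 0; 0 5/13 12/13 -4; 0 -18/13 15/26 5; 0 0 0 1]

T = [1 0 0 0; 0 5/13 12/13 -4; 0 -18/13 15/26 5; 0 0 0 1]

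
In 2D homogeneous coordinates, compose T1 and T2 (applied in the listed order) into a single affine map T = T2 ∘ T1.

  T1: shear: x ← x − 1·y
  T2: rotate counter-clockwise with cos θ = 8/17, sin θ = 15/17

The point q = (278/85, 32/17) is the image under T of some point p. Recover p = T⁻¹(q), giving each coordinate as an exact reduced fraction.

p = (6/5, -2)

T1 = [1 -1 0; 0 1 0; 0 0 1]
T2·T1 = [8/17 -23/17 0; 15/17 -7/17 0; 0 0 1]
det M = 1; M⁻¹ = [-7/17 23/17 0; -15/17 8/17 0; 0 0 1]
M⁻¹ · (278/85, 32/17)ᵀ = (6/5, -2)ᵀ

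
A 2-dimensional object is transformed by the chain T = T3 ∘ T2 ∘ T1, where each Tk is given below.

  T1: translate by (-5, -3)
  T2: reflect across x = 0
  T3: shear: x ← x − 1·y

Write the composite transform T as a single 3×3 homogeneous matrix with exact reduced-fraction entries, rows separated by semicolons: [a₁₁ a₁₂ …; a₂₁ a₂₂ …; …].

T1 = [1 0 -5; 0 1 -3; 0 0 1]
T2·T1 = [-1 0 5; 0 1 -3; 0 0 1]
T3·…·T1 = [-1 -1 8; 0 1 -3; 0 0 1]

T = [-1 -1 8; 0 1 -3; 0 0 1]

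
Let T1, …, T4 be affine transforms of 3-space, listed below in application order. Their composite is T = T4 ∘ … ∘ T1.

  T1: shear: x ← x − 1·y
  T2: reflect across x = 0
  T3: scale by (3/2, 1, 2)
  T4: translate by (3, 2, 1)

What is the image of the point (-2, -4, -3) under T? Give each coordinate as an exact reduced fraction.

T(p) = (0, -2, -5)

T1 shear: x ← x − 1·y: (-2, -4, -3) → (2, -4, -3)
T2 reflect across x = 0: (2, -4, -3) → (-2, -4, -3)
T3 scale by (3/2, 1, 2): (-2, -4, -3) → (-3, -4, -6)
T4 translate by (3, 2, 1): (-3, -4, -6) → (0, -2, -5)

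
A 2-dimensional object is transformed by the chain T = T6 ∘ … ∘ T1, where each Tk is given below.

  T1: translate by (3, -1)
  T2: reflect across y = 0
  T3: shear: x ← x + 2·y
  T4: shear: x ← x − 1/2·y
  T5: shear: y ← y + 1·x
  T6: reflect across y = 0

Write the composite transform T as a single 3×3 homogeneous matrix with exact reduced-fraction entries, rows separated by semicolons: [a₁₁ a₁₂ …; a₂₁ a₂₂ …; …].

T = [1 -3/2 9/2; -1 5/2 -11/2; 0 0 1]

T1 = [1 0 3; 0 1 -1; 0 0 1]
T2·T1 = [1 0 3; 0 -1 1; 0 0 1]
T3·…·T1 = [1 -2 5; 0 -1 1; 0 0 1]
T4·…·T1 = [1 -3/2 9/2; 0 -1 1; 0 0 1]
T5·…·T1 = [1 -3/2 9/2; 1 -5/2 11/2; 0 0 1]
T6·…·T1 = [1 -3/2 9/2; -1 5/2 -11/2; 0 0 1]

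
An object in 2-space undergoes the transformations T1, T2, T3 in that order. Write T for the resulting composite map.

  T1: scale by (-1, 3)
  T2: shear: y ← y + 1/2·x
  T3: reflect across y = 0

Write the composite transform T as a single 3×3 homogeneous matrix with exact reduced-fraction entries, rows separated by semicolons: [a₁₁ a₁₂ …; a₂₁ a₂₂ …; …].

T = [-1 0 0; 1/2 -3 0; 0 0 1]

T1 = [-1 0 0; 0 3 0; 0 0 1]
T2·T1 = [-1 0 0; -1/2 3 0; 0 0 1]
T3·…·T1 = [-1 0 0; 1/2 -3 0; 0 0 1]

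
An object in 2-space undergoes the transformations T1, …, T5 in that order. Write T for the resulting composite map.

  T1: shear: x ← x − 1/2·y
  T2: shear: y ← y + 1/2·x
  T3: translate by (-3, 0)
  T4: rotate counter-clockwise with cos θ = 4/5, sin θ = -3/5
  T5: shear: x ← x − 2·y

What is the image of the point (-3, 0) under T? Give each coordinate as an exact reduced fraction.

T1 shear: x ← x − 1/2·y: (-3, 0) → (-3, 0)
T2 shear: y ← y + 1/2·x: (-3, 0) → (-3, -3/2)
T3 translate by (-3, 0): (-3, -3/2) → (-6, -3/2)
T4 rotate counter-clockwise with cos θ = 4/5, sin θ = -3/5: (-6, -3/2) → (-57/10, 12/5)
T5 shear: x ← x − 2·y: (-57/10, 12/5) → (-21/2, 12/5)

T(p) = (-21/2, 12/5)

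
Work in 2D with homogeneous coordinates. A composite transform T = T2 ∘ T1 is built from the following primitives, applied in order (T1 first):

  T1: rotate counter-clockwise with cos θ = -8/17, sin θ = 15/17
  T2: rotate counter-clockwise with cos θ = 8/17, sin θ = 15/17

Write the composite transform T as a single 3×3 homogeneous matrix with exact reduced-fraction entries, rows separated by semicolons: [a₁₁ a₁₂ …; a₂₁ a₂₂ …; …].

T1 = [-8/17 -15/17 0; 15/17 -8/17 0; 0 0 1]
T2·T1 = [-1 0 0; 0 -1 0; 0 0 1]

T = [-1 0 0; 0 -1 0; 0 0 1]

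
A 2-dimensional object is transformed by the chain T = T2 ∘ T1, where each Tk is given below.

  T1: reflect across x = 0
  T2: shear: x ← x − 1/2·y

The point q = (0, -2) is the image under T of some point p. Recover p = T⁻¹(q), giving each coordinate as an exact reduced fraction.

p = (1, -2)

T1 = [-1 0 0; 0 1 0; 0 0 1]
T2·T1 = [-1 -1/2 0; 0 1 0; 0 0 1]
det M = -1; M⁻¹ = [-1 -1/2 0; 0 1 0; 0 0 1]
M⁻¹ · (0, -2)ᵀ = (1, -2)ᵀ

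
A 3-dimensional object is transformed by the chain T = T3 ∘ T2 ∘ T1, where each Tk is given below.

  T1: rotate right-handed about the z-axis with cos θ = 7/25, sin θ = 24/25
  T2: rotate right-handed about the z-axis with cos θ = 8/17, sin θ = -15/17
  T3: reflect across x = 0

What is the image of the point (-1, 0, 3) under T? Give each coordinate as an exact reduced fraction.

T(p) = (416/425, -87/425, 3)

T1 rotate right-handed about the z-axis with cos θ = 7/25, sin θ = 24/25: (-1, 0, 3) → (-7/25, -24/25, 3)
T2 rotate right-handed about the z-axis with cos θ = 8/17, sin θ = -15/17: (-7/25, -24/25, 3) → (-416/425, -87/425, 3)
T3 reflect across x = 0: (-416/425, -87/425, 3) → (416/425, -87/425, 3)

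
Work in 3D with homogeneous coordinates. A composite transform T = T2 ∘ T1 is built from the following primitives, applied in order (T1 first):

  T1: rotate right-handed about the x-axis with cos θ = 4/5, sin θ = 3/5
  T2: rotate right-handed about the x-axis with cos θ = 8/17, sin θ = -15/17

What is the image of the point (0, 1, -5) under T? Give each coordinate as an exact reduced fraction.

T1 rotate right-handed about the x-axis with cos θ = 4/5, sin θ = 3/5: (0, 1, -5) → (0, 19/5, -17/5)
T2 rotate right-handed about the x-axis with cos θ = 8/17, sin θ = -15/17: (0, 19/5, -17/5) → (0, -103/85, -421/85)

T(p) = (0, -103/85, -421/85)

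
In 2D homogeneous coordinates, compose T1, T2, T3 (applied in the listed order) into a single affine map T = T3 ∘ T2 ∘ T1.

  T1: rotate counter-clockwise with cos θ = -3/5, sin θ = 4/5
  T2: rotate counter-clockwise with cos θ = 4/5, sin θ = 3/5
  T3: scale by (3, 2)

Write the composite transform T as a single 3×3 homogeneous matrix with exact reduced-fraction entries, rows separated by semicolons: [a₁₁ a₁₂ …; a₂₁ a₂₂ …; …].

T1 = [-3/5 -4/5 0; 4/5 -3/5 0; 0 0 1]
T2·T1 = [-24/25 -7/25 0; 7/25 -24/25 0; 0 0 1]
T3·…·T1 = [-72/25 -21/25 0; 14/25 -48/25 0; 0 0 1]

T = [-72/25 -21/25 0; 14/25 -48/25 0; 0 0 1]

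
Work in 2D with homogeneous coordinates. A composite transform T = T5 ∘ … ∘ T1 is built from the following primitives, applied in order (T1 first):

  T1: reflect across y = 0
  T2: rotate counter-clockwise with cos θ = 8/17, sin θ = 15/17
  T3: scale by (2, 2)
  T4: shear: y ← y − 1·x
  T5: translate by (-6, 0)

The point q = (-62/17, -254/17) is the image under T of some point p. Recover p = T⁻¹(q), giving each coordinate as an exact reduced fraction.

T1 = [1 0 0; 0 -1 0; 0 0 1]
T2·T1 = [8/17 15/17 0; 15/17 -8/17 0; 0 0 1]
T3·…·T1 = [16/17 30/17 0; 30/17 -16/17 0; 0 0 1]
T4·…·T1 = [16/17 30/17 0; 14/17 -46/17 0; 0 0 1]
T5·…·T1 = [16/17 30/17 -6; 14/17 -46/17 0; 0 0 1]
det M = -4; M⁻¹ = [23/34 15/34 69/17; 7/34 -4/17 21/17; 0 0 1]
M⁻¹ · (-62/17, -254/17)ᵀ = (-5, 4)ᵀ

p = (-5, 4)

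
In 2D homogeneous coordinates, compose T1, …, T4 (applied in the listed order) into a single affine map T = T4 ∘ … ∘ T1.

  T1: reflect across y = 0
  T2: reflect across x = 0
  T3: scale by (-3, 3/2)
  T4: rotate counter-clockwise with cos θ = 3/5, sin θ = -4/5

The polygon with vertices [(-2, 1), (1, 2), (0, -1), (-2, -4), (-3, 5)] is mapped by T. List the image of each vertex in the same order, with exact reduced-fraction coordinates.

T1 reflect across y = 0: (-2, 1) → (-2, -1); (1, 2) → (1, -2); (0, -1) → (0, 1); (-2, -4) → (-2, 4); (-3, 5) → (-3, -5)
T2 reflect across x = 0: (-2, -1) → (2, -1); (1, -2) → (-1, -2); (0, 1) → (0, 1); (-2, 4) → (2, 4); (-3, -5) → (3, -5)
T3 scale by (-3, 3/2): (2, -1) → (-6, -3/2); (-1, -2) → (3, -3); (0, 1) → (0, 3/2); (2, 4) → (-6, 6); (3, -5) → (-9, -15/2)
T4 rotate counter-clockwise with cos θ = 3/5, sin θ = -4/5: (-6, -3/2) → (-24/5, 39/10); (3, -3) → (-3/5, -21/5); (0, 3/2) → (6/5, 9/10); (-6, 6) → (6/5, 42/5); (-9, -15/2) → (-57/5, 27/10)

image vertices: (-24/5, 39/10), (-3/5, -21/5), (6/5, 9/10), (6/5, 42/5), (-57/5, 27/10)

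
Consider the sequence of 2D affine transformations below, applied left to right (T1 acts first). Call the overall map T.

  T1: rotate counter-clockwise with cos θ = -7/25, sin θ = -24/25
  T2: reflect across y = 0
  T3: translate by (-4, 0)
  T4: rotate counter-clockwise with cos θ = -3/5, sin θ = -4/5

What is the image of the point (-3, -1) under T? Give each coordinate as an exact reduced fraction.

T(p) = (-7/125, 649/125)

T1 rotate counter-clockwise with cos θ = -7/25, sin θ = -24/25: (-3, -1) → (-3/25, 79/25)
T2 reflect across y = 0: (-3/25, 79/25) → (-3/25, -79/25)
T3 translate by (-4, 0): (-3/25, -79/25) → (-103/25, -79/25)
T4 rotate counter-clockwise with cos θ = -3/5, sin θ = -4/5: (-103/25, -79/25) → (-7/125, 649/125)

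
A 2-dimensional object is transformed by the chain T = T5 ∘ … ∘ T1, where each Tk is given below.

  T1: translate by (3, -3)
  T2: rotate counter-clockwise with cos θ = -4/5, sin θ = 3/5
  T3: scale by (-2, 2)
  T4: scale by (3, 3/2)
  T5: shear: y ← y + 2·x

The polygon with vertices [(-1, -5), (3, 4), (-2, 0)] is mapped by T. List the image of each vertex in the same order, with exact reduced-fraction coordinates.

T1 translate by (3, -3): (-1, -5) → (2, -8); (3, 4) → (6, 1); (-2, 0) → (1, -3)
T2 rotate counter-clockwise with cos θ = -4/5, sin θ = 3/5: (2, -8) → (16/5, 38/5); (6, 1) → (-27/5, 14/5); (1, -3) → (1, 3)
T3 scale by (-2, 2): (16/5, 38/5) → (-32/5, 76/5); (-27/5, 14/5) → (54/5, 28/5); (1, 3) → (-2, 6)
T4 scale by (3, 3/2): (-32/5, 76/5) → (-96/5, 114/5); (54/5, 28/5) → (162/5, 42/5); (-2, 6) → (-6, 9)
T5 shear: y ← y + 2·x: (-96/5, 114/5) → (-96/5, -78/5); (162/5, 42/5) → (162/5, 366/5); (-6, 9) → (-6, -3)

image vertices: (-96/5, -78/5), (162/5, 366/5), (-6, -3)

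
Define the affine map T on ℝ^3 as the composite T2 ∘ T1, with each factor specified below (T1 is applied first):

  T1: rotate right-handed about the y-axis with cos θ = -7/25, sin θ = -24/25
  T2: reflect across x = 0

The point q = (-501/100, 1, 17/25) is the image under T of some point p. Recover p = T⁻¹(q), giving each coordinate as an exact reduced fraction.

p = (-3/4, 1, -5)

T1 = [-7/25 0 -24/25 0; 0 1 0 0; 24/25 0 -7/25 0; 0 0 0 1]
T2·T1 = [7/25 0 24/25 0; 0 1 0 0; 24/25 0 -7/25 0; 0 0 0 1]
det M = -1; M⁻¹ = [7/25 0 24/25 0; 0 1 0 0; 24/25 0 -7/25 0; 0 0 0 1]
M⁻¹ · (-501/100, 1, 17/25)ᵀ = (-3/4, 1, -5)ᵀ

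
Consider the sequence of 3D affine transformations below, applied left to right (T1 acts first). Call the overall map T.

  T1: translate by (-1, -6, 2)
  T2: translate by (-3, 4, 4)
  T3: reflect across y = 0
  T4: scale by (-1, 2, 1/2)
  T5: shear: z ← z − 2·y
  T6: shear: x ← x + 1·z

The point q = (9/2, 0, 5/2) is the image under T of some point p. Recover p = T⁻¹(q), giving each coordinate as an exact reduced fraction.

p = (2, 2, -1)

T1 = [1 0 0 -1; 0 1 0 -6; 0 0 1 2; 0 0 0 1]
T2·T1 = [1 0 0 -4; 0 1 0 -2; 0 0 1 6; 0 0 0 1]
T3·…·T1 = [1 0 0 -4; 0 -1 0 2; 0 0 1 6; 0 0 0 1]
T4·…·T1 = [-1 0 0 4; 0 -2 0 4; 0 0 1/2 3; 0 0 0 1]
T5·…·T1 = [-1 0 0 4; 0 -2 0 4; 0 4 1/2 -5; 0 0 0 1]
T6·…·T1 = [-1 4 1/2 -1; 0 -2 0 4; 0 4 1/2 -5; 0 0 0 1]
det M = 1; M⁻¹ = [-1 0 1 4; 0 -1/2 0 2; 0 4 2 -6; 0 0 0 1]
M⁻¹ · (9/2, 0, 5/2)ᵀ = (2, 2, -1)ᵀ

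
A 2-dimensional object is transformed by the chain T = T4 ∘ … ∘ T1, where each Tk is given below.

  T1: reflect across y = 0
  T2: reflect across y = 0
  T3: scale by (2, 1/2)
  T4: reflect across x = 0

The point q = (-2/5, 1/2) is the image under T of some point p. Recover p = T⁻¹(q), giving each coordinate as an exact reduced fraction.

T1 = [1 0 0; 0 -1 0; 0 0 1]
T2·T1 = [1 0 0; 0 1 0; 0 0 1]
T3·…·T1 = [2 0 0; 0 1/2 0; 0 0 1]
T4·…·T1 = [-2 0 0; 0 1/2 0; 0 0 1]
det M = -1; M⁻¹ = [-1/2 0 0; 0 2 0; 0 0 1]
M⁻¹ · (-2/5, 1/2)ᵀ = (1/5, 1)ᵀ

p = (1/5, 1)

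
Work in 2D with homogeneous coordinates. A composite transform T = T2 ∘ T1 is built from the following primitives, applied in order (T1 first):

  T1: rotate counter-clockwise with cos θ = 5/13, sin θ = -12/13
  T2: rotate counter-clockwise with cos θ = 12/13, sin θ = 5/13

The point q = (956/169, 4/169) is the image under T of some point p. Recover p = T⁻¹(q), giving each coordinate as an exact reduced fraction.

T1 = [5/13 12/13 0; -12/13 5/13 0; 0 0 1]
T2·T1 = [120/169 119/169 0; -119/169 120/169 0; 0 0 1]
det M = 1; M⁻¹ = [120/169 -119/169 0; 119/169 120/169 0; 0 0 1]
M⁻¹ · (956/169, 4/169)ᵀ = (4, 4)ᵀ

p = (4, 4)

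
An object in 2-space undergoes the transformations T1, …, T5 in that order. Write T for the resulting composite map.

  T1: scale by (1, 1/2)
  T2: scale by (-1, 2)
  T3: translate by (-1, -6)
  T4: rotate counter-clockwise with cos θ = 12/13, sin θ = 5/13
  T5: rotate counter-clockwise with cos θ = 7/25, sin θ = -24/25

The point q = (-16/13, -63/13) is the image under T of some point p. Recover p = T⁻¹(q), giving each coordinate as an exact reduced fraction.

p = (-4, 2)

T1 = [1 0 0; 0 1/2 0; 0 0 1]
T2·T1 = [-1 0 0; 0 1 0; 0 0 1]
T3·…·T1 = [-1 0 -1; 0 1 -6; 0 0 1]
T4·…·T1 = [-12/13 -5/13 18/13; -5/13 12/13 -77/13; 0 0 1]
T5·…·T1 = [-204/325 253/325 -1722/325; 253/325 204/325 -971/325; 0 0 1]
det M = -1; M⁻¹ = [-204/325 253/325 -1; 253/325 204/325 6; 0 0 1]
M⁻¹ · (-16/13, -63/13)ᵀ = (-4, 2)ᵀ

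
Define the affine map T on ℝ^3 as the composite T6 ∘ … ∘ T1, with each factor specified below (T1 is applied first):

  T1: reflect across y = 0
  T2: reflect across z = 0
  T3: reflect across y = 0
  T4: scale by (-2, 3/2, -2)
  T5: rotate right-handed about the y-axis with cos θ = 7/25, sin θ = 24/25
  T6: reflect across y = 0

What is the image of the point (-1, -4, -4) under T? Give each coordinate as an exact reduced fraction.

T1 reflect across y = 0: (-1, -4, -4) → (-1, 4, -4)
T2 reflect across z = 0: (-1, 4, -4) → (-1, 4, 4)
T3 reflect across y = 0: (-1, 4, 4) → (-1, -4, 4)
T4 scale by (-2, 3/2, -2): (-1, -4, 4) → (2, -6, -8)
T5 rotate right-handed about the y-axis with cos θ = 7/25, sin θ = 24/25: (2, -6, -8) → (-178/25, -6, -104/25)
T6 reflect across y = 0: (-178/25, -6, -104/25) → (-178/25, 6, -104/25)

T(p) = (-178/25, 6, -104/25)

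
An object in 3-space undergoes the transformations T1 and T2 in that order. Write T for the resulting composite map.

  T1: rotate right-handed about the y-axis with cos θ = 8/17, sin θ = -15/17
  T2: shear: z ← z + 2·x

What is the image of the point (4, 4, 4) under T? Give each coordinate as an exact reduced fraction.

T1 rotate right-handed about the y-axis with cos θ = 8/17, sin θ = -15/17: (4, 4, 4) → (-28/17, 4, 92/17)
T2 shear: z ← z + 2·x: (-28/17, 4, 92/17) → (-28/17, 4, 36/17)

T(p) = (-28/17, 4, 36/17)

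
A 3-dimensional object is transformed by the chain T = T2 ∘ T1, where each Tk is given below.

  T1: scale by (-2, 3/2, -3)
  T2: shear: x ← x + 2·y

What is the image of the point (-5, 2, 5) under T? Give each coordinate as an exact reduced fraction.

T(p) = (16, 3, -15)

T1 scale by (-2, 3/2, -3): (-5, 2, 5) → (10, 3, -15)
T2 shear: x ← x + 2·y: (10, 3, -15) → (16, 3, -15)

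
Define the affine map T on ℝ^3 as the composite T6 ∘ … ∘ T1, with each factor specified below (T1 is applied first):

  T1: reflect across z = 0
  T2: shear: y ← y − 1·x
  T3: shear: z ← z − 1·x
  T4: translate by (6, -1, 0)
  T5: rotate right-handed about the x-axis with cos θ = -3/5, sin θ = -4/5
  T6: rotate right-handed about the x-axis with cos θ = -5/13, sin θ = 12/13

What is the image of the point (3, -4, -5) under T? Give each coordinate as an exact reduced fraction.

T1 reflect across z = 0: (3, -4, -5) → (3, -4, 5)
T2 shear: y ← y − 1·x: (3, -4, 5) → (3, -7, 5)
T3 shear: z ← z − 1·x: (3, -7, 5) → (3, -7, 2)
T4 translate by (6, -1, 0): (3, -7, 2) → (9, -8, 2)
T5 rotate right-handed about the x-axis with cos θ = -3/5, sin θ = -4/5: (9, -8, 2) → (9, 32/5, 26/5)
T6 rotate right-handed about the x-axis with cos θ = -5/13, sin θ = 12/13: (9, 32/5, 26/5) → (9, -472/65, 254/65)

T(p) = (9, -472/65, 254/65)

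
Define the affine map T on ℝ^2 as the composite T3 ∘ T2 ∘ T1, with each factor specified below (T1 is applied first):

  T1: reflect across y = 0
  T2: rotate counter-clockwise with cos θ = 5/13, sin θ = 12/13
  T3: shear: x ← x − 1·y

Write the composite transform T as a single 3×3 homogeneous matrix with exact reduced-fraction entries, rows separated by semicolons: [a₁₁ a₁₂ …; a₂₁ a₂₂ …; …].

T1 = [1 0 0; 0 -1 0; 0 0 1]
T2·T1 = [5/13 12/13 0; 12/13 -5/13 0; 0 0 1]
T3·…·T1 = [-7/13 17/13 0; 12/13 -5/13 0; 0 0 1]

T = [-7/13 17/13 0; 12/13 -5/13 0; 0 0 1]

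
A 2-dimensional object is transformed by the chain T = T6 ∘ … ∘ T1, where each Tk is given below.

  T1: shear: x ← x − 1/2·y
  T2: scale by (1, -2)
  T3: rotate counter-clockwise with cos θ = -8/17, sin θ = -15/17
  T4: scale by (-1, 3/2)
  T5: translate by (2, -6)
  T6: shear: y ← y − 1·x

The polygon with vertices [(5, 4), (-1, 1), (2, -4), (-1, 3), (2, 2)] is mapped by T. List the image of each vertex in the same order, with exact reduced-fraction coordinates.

image vertices: (178/17, -503/34), (52/17, -385/68), (-54/17, -234/17), (104/17, -311/68), (6, -21/2)

T1 shear: x ← x − 1/2·y: (5, 4) → (3, 4); (-1, 1) → (-3/2, 1); (2, -4) → (4, -4); (-1, 3) → (-5/2, 3); (2, 2) → (1, 2)
T2 scale by (1, -2): (3, 4) → (3, -8); (-3/2, 1) → (-3/2, -2); (4, -4) → (4, 8); (-5/2, 3) → (-5/2, -6); (1, 2) → (1, -4)
T3 rotate counter-clockwise with cos θ = -8/17, sin θ = -15/17: (3, -8) → (-144/17, 19/17); (-3/2, -2) → (-18/17, 77/34); (4, 8) → (88/17, -124/17); (-5/2, -6) → (-70/17, 171/34); (1, -4) → (-4, 1)
T4 scale by (-1, 3/2): (-144/17, 19/17) → (144/17, 57/34); (-18/17, 77/34) → (18/17, 231/68); (88/17, -124/17) → (-88/17, -186/17); (-70/17, 171/34) → (70/17, 513/68); (-4, 1) → (4, 3/2)
T5 translate by (2, -6): (144/17, 57/34) → (178/17, -147/34); (18/17, 231/68) → (52/17, -177/68); (-88/17, -186/17) → (-54/17, -288/17); (70/17, 513/68) → (104/17, 105/68); (4, 3/2) → (6, -9/2)
T6 shear: y ← y − 1·x: (178/17, -147/34) → (178/17, -503/34); (52/17, -177/68) → (52/17, -385/68); (-54/17, -288/17) → (-54/17, -234/17); (104/17, 105/68) → (104/17, -311/68); (6, -9/2) → (6, -21/2)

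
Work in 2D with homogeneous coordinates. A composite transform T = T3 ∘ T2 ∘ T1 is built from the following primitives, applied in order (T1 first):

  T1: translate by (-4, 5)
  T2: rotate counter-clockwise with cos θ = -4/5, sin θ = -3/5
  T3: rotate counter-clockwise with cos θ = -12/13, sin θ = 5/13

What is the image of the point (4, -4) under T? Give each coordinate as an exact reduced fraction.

T(p) = (-16/65, 63/65)

T1 translate by (-4, 5): (4, -4) → (0, 1)
T2 rotate counter-clockwise with cos θ = -4/5, sin θ = -3/5: (0, 1) → (3/5, -4/5)
T3 rotate counter-clockwise with cos θ = -12/13, sin θ = 5/13: (3/5, -4/5) → (-16/65, 63/65)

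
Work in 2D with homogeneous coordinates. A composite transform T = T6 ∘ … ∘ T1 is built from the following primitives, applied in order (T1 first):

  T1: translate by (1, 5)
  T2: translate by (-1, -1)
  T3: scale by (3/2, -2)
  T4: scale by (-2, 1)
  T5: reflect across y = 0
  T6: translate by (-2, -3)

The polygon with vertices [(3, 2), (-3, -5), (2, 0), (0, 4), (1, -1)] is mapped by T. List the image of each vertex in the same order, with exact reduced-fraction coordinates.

T1 translate by (1, 5): (3, 2) → (4, 7); (-3, -5) → (-2, 0); (2, 0) → (3, 5); (0, 4) → (1, 9); (1, -1) → (2, 4)
T2 translate by (-1, -1): (4, 7) → (3, 6); (-2, 0) → (-3, -1); (3, 5) → (2, 4); (1, 9) → (0, 8); (2, 4) → (1, 3)
T3 scale by (3/2, -2): (3, 6) → (9/2, -12); (-3, -1) → (-9/2, 2); (2, 4) → (3, -8); (0, 8) → (0, -16); (1, 3) → (3/2, -6)
T4 scale by (-2, 1): (9/2, -12) → (-9, -12); (-9/2, 2) → (9, 2); (3, -8) → (-6, -8); (0, -16) → (0, -16); (3/2, -6) → (-3, -6)
T5 reflect across y = 0: (-9, -12) → (-9, 12); (9, 2) → (9, -2); (-6, -8) → (-6, 8); (0, -16) → (0, 16); (-3, -6) → (-3, 6)
T6 translate by (-2, -3): (-9, 12) → (-11, 9); (9, -2) → (7, -5); (-6, 8) → (-8, 5); (0, 16) → (-2, 13); (-3, 6) → (-5, 3)

image vertices: (-11, 9), (7, -5), (-8, 5), (-2, 13), (-5, 3)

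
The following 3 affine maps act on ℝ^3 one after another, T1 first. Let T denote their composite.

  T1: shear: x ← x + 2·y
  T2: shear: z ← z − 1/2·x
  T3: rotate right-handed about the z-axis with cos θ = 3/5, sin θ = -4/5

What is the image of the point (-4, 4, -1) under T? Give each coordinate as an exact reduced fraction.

T(p) = (28/5, -4/5, -3)

T1 shear: x ← x + 2·y: (-4, 4, -1) → (4, 4, -1)
T2 shear: z ← z − 1/2·x: (4, 4, -1) → (4, 4, -3)
T3 rotate right-handed about the z-axis with cos θ = 3/5, sin θ = -4/5: (4, 4, -3) → (28/5, -4/5, -3)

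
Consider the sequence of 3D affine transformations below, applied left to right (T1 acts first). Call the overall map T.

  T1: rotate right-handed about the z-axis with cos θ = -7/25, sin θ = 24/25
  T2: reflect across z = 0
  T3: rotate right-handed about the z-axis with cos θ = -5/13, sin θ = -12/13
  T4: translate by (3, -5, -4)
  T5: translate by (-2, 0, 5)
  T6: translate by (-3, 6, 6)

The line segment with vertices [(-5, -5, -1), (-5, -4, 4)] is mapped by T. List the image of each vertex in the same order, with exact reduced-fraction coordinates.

T1 rotate right-handed about the z-axis with cos θ = -7/25, sin θ = 24/25: (-5, -5, -1) → (31/5, -17/5, -1); (-5, -4, 4) → (131/25, -92/25, 4)
T2 reflect across z = 0: (31/5, -17/5, -1) → (31/5, -17/5, 1); (131/25, -92/25, 4) → (131/25, -92/25, -4)
T3 rotate right-handed about the z-axis with cos θ = -5/13, sin θ = -12/13: (31/5, -17/5, 1) → (-359/65, -287/65, 1); (131/25, -92/25, -4) → (-1759/325, -1112/325, -4)
T4 translate by (3, -5, -4): (-359/65, -287/65, 1) → (-164/65, -612/65, -3); (-1759/325, -1112/325, -4) → (-784/325, -2737/325, -8)
T5 translate by (-2, 0, 5): (-164/65, -612/65, -3) → (-294/65, -612/65, 2); (-784/325, -2737/325, -8) → (-1434/325, -2737/325, -3)
T6 translate by (-3, 6, 6): (-294/65, -612/65, 2) → (-489/65, -222/65, 8); (-1434/325, -2737/325, -3) → (-2409/325, -787/325, 3)

image vertices: (-489/65, -222/65, 8), (-2409/325, -787/325, 3)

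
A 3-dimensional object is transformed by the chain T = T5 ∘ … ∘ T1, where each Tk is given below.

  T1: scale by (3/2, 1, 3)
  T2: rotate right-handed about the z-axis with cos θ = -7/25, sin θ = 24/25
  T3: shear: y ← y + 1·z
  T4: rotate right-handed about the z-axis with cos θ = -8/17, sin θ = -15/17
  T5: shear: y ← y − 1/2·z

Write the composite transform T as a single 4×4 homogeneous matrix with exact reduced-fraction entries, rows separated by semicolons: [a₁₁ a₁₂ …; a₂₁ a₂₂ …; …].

T1 = [3/2 0 0 0; 0 1 0 0; 0 0 3 0; 0 0 0 1]
T2·T1 = [-21/50 -24/25 0 0; 36/25 -7/25 0 0; 0 0 3 0; 0 0 0 1]
T3·…·T1 = [-21/50 -24/25 0 0; 36/25 -7/25 3 0; 0 0 3 0; 0 0 0 1]
T4·…·T1 = [624/425 87/425 45/17 0; -261/850 416/425 -24/17 0; 0 0 3 0; 0 0 0 1]
T5·…·T1 = [624/425 87/425 45/17 0; -261/850 416/425 -99/34 0; 0 0 3 0; 0 0 0 1]

T = [624/425 87/425 45/17 0; -261/850 416/425 -99/34 0; 0 0 3 0; 0 0 0 1]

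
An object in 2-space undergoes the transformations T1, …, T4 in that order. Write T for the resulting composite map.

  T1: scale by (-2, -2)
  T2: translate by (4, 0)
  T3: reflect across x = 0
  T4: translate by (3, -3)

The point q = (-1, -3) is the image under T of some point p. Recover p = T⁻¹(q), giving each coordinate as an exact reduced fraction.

T1 = [-2 0 0; 0 -2 0; 0 0 1]
T2·T1 = [-2 0 4; 0 -2 0; 0 0 1]
T3·…·T1 = [2 0 -4; 0 -2 0; 0 0 1]
T4·…·T1 = [2 0 -1; 0 -2 -3; 0 0 1]
det M = -4; M⁻¹ = [1/2 0 1/2; 0 -1/2 -3/2; 0 0 1]
M⁻¹ · (-1, -3)ᵀ = (0, 0)ᵀ

p = (0, 0)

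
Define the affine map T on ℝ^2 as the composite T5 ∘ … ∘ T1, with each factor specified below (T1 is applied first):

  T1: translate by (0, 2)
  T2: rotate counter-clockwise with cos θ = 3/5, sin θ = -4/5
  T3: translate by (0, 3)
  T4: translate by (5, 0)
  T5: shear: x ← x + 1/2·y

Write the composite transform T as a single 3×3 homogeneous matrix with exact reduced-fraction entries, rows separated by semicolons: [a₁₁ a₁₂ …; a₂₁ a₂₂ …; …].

T = [1/5 11/10 87/10; -4/5 3/5 21/5; 0 0 1]

T1 = [1 0 0; 0 1 2; 0 0 1]
T2·T1 = [3/5 4/5 8/5; -4/5 3/5 6/5; 0 0 1]
T3·…·T1 = [3/5 4/5 8/5; -4/5 3/5 21/5; 0 0 1]
T4·…·T1 = [3/5 4/5 33/5; -4/5 3/5 21/5; 0 0 1]
T5·…·T1 = [1/5 11/10 87/10; -4/5 3/5 21/5; 0 0 1]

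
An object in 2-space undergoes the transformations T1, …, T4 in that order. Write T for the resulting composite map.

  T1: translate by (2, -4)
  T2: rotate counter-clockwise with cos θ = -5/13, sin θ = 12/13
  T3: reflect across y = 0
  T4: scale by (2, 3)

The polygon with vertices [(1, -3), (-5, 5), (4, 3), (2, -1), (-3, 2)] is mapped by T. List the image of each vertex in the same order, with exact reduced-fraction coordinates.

image vertices: (138/13, -213/13), (6/13, 123/13), (-36/13, -231/13), (80/13, -219/13), (58/13, 6/13)

T1 translate by (2, -4): (1, -3) → (3, -7); (-5, 5) → (-3, 1); (4, 3) → (6, -1); (2, -1) → (4, -5); (-3, 2) → (-1, -2)
T2 rotate counter-clockwise with cos θ = -5/13, sin θ = 12/13: (3, -7) → (69/13, 71/13); (-3, 1) → (3/13, -41/13); (6, -1) → (-18/13, 77/13); (4, -5) → (40/13, 73/13); (-1, -2) → (29/13, -2/13)
T3 reflect across y = 0: (69/13, 71/13) → (69/13, -71/13); (3/13, -41/13) → (3/13, 41/13); (-18/13, 77/13) → (-18/13, -77/13); (40/13, 73/13) → (40/13, -73/13); (29/13, -2/13) → (29/13, 2/13)
T4 scale by (2, 3): (69/13, -71/13) → (138/13, -213/13); (3/13, 41/13) → (6/13, 123/13); (-18/13, -77/13) → (-36/13, -231/13); (40/13, -73/13) → (80/13, -219/13); (29/13, 2/13) → (58/13, 6/13)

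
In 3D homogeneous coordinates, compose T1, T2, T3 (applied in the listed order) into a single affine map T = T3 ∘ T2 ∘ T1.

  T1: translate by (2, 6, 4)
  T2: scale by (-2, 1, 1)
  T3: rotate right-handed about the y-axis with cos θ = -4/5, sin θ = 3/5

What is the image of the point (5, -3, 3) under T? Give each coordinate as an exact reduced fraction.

T(p) = (77/5, 3, 14/5)

T1 translate by (2, 6, 4): (5, -3, 3) → (7, 3, 7)
T2 scale by (-2, 1, 1): (7, 3, 7) → (-14, 3, 7)
T3 rotate right-handed about the y-axis with cos θ = -4/5, sin θ = 3/5: (-14, 3, 7) → (77/5, 3, 14/5)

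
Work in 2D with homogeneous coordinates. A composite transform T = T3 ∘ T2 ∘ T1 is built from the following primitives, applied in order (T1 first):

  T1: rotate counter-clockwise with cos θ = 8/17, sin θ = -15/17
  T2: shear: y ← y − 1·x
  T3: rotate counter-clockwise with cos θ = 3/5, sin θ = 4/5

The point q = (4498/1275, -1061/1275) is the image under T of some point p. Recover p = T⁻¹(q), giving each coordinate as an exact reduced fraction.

T1 = [8/17 15/17 0; -15/17 8/17 0; 0 0 1]
T2·T1 = [8/17 15/17 0; -23/17 -7/17 0; 0 0 1]
T3·…·T1 = [116/85 73/85 0; -37/85 39/85 0; 0 0 1]
det M = 1; M⁻¹ = [39/85 -73/85 0; 37/85 116/85 0; 0 0 1]
M⁻¹ · (4498/1275, -1061/1275)ᵀ = (7/3, 2/5)ᵀ

p = (7/3, 2/5)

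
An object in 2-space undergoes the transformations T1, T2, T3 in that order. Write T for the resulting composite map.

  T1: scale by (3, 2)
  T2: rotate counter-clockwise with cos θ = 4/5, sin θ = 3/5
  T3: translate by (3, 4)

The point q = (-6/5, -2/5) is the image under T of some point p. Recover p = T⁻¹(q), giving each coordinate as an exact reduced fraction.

T1 = [3 0 0; 0 2 0; 0 0 1]
T2·T1 = [12/5 -6/5 0; 9/5 8/5 0; 0 0 1]
T3·…·T1 = [12/5 -6/5 3; 9/5 8/5 4; 0 0 1]
det M = 6; M⁻¹ = [4/15 1/5 -8/5; -3/10 2/5 -7/10; 0 0 1]
M⁻¹ · (-6/5, -2/5)ᵀ = (-2, -1/2)ᵀ

p = (-2, -1/2)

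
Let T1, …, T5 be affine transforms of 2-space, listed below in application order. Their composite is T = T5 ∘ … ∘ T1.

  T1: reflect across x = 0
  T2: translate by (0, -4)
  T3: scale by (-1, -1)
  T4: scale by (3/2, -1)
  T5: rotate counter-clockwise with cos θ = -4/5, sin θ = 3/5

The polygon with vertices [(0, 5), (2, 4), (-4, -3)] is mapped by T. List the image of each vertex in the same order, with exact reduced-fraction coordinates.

T1 reflect across x = 0: (0, 5) → (0, 5); (2, 4) → (-2, 4); (-4, -3) → (4, -3)
T2 translate by (0, -4): (0, 5) → (0, 1); (-2, 4) → (-2, 0); (4, -3) → (4, -7)
T3 scale by (-1, -1): (0, 1) → (0, -1); (-2, 0) → (2, 0); (4, -7) → (-4, 7)
T4 scale by (3/2, -1): (0, -1) → (0, 1); (2, 0) → (3, 0); (-4, 7) → (-6, -7)
T5 rotate counter-clockwise with cos θ = -4/5, sin θ = 3/5: (0, 1) → (-3/5, -4/5); (3, 0) → (-12/5, 9/5); (-6, -7) → (9, 2)

image vertices: (-3/5, -4/5), (-12/5, 9/5), (9, 2)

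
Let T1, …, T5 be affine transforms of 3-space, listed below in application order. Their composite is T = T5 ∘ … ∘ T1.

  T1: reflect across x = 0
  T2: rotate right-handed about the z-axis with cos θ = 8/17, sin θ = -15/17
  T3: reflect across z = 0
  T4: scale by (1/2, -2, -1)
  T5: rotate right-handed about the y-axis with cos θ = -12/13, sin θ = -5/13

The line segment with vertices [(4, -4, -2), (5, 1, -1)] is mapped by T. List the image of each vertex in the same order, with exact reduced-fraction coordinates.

image vertices: (722/221, -56/17, 178/221), (235/221, -166/17, 283/442)

T1 reflect across x = 0: (4, -4, -2) → (-4, -4, -2); (5, 1, -1) → (-5, 1, -1)
T2 rotate right-handed about the z-axis with cos θ = 8/17, sin θ = -15/17: (-4, -4, -2) → (-92/17, 28/17, -2); (-5, 1, -1) → (-25/17, 83/17, -1)
T3 reflect across z = 0: (-92/17, 28/17, -2) → (-92/17, 28/17, 2); (-25/17, 83/17, -1) → (-25/17, 83/17, 1)
T4 scale by (1/2, -2, -1): (-92/17, 28/17, 2) → (-46/17, -56/17, -2); (-25/17, 83/17, 1) → (-25/34, -166/17, -1)
T5 rotate right-handed about the y-axis with cos θ = -12/13, sin θ = -5/13: (-46/17, -56/17, -2) → (722/221, -56/17, 178/221); (-25/34, -166/17, -1) → (235/221, -166/17, 283/442)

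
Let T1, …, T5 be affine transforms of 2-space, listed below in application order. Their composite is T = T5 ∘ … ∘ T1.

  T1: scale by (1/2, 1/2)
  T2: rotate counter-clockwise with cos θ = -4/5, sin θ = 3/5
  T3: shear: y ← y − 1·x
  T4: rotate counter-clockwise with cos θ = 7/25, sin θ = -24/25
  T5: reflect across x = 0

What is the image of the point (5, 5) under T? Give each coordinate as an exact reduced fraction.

T1 scale by (1/2, 1/2): (5, 5) → (5/2, 5/2)
T2 rotate counter-clockwise with cos θ = -4/5, sin θ = 3/5: (5/2, 5/2) → (-7/2, -1/2)
T3 shear: y ← y − 1·x: (-7/2, -1/2) → (-7/2, 3)
T4 rotate counter-clockwise with cos θ = 7/25, sin θ = -24/25: (-7/2, 3) → (19/10, 21/5)
T5 reflect across x = 0: (19/10, 21/5) → (-19/10, 21/5)

T(p) = (-19/10, 21/5)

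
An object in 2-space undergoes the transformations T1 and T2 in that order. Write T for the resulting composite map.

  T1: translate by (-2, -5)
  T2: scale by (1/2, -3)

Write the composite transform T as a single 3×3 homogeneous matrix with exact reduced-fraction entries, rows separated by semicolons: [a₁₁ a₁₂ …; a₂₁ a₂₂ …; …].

T = [1/2 0 -1; 0 -3 15; 0 0 1]

T1 = [1 0 -2; 0 1 -5; 0 0 1]
T2·T1 = [1/2 0 -1; 0 -3 15; 0 0 1]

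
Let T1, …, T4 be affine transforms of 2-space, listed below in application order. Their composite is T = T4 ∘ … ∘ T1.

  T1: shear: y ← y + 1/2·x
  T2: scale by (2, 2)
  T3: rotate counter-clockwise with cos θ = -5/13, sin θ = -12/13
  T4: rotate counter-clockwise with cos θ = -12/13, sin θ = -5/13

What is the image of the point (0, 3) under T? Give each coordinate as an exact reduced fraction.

T1 shear: y ← y + 1/2·x: (0, 3) → (0, 3)
T2 scale by (2, 2): (0, 3) → (0, 6)
T3 rotate counter-clockwise with cos θ = -5/13, sin θ = -12/13: (0, 6) → (72/13, -30/13)
T4 rotate counter-clockwise with cos θ = -12/13, sin θ = -5/13: (72/13, -30/13) → (-6, 0)

T(p) = (-6, 0)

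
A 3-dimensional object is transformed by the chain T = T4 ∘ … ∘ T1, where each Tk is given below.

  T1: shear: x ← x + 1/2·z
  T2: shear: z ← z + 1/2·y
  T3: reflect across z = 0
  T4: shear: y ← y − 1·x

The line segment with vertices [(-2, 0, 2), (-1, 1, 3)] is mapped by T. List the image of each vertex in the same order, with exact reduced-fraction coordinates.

image vertices: (-1, 1, -2), (1/2, 1/2, -7/2)

T1 shear: x ← x + 1/2·z: (-2, 0, 2) → (-1, 0, 2); (-1, 1, 3) → (1/2, 1, 3)
T2 shear: z ← z + 1/2·y: (-1, 0, 2) → (-1, 0, 2); (1/2, 1, 3) → (1/2, 1, 7/2)
T3 reflect across z = 0: (-1, 0, 2) → (-1, 0, -2); (1/2, 1, 7/2) → (1/2, 1, -7/2)
T4 shear: y ← y − 1·x: (-1, 0, -2) → (-1, 1, -2); (1/2, 1, -7/2) → (1/2, 1/2, -7/2)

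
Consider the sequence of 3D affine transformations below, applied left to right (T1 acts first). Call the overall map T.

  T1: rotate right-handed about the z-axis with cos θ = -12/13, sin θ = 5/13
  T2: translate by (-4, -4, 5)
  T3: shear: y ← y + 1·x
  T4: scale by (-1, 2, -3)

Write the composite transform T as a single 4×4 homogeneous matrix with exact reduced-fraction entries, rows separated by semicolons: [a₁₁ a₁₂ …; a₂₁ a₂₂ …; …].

T1 = [-12/13 -5/13 0 0; 5/13 -12/13 0 0; 0 0 1 0; 0 0 0 1]
T2·T1 = [-12/13 -5/13 0 -4; 5/13 -12/13 0 -4; 0 0 1 5; 0 0 0 1]
T3·…·T1 = [-12/13 -5/13 0 -4; -7/13 -17/13 0 -8; 0 0 1 5; 0 0 0 1]
T4·…·T1 = [12/13 5/13 0 4; -14/13 -34/13 0 -16; 0 0 -3 -15; 0 0 0 1]

T = [12/13 5/13 0 4; -14/13 -34/13 0 -16; 0 0 -3 -15; 0 0 0 1]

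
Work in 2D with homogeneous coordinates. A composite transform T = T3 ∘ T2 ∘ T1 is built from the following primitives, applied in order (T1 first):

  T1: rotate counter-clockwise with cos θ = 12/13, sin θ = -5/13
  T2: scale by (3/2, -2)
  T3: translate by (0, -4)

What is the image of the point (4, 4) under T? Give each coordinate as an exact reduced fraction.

T1 rotate counter-clockwise with cos θ = 12/13, sin θ = -5/13: (4, 4) → (68/13, 28/13)
T2 scale by (3/2, -2): (68/13, 28/13) → (102/13, -56/13)
T3 translate by (0, -4): (102/13, -56/13) → (102/13, -108/13)

T(p) = (102/13, -108/13)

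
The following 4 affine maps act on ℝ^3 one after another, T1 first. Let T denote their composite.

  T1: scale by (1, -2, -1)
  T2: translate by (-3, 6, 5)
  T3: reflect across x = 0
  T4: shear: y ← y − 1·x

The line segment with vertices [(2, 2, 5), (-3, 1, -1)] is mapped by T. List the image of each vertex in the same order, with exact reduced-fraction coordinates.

image vertices: (1, 1, 0), (6, -2, 6)

T1 scale by (1, -2, -1): (2, 2, 5) → (2, -4, -5); (-3, 1, -1) → (-3, -2, 1)
T2 translate by (-3, 6, 5): (2, -4, -5) → (-1, 2, 0); (-3, -2, 1) → (-6, 4, 6)
T3 reflect across x = 0: (-1, 2, 0) → (1, 2, 0); (-6, 4, 6) → (6, 4, 6)
T4 shear: y ← y − 1·x: (1, 2, 0) → (1, 1, 0); (6, 4, 6) → (6, -2, 6)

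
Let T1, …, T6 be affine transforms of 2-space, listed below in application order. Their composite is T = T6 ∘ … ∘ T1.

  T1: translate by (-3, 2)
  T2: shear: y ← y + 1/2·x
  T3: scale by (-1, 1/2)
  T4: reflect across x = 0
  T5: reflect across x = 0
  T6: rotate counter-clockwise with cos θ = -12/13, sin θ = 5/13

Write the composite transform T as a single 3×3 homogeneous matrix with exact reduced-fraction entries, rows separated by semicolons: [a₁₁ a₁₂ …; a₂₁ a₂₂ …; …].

T = [43/52 -5/26 -149/52; -8/13 -6/13 12/13; 0 0 1]

T1 = [1 0 -3; 0 1 2; 0 0 1]
T2·T1 = [1 0 -3; 1/2 1 1/2; 0 0 1]
T3·…·T1 = [-1 0 3; 1/4 1/2 1/4; 0 0 1]
T4·…·T1 = [1 0 -3; 1/4 1/2 1/4; 0 0 1]
T5·…·T1 = [-1 0 3; 1/4 1/2 1/4; 0 0 1]
T6·…·T1 = [43/52 -5/26 -149/52; -8/13 -6/13 12/13; 0 0 1]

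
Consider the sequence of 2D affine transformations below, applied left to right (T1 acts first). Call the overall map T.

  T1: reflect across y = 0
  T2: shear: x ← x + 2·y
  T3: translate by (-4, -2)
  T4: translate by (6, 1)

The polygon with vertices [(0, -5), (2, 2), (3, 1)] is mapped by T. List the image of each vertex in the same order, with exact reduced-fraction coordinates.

image vertices: (12, 4), (0, -3), (3, -2)

T1 reflect across y = 0: (0, -5) → (0, 5); (2, 2) → (2, -2); (3, 1) → (3, -1)
T2 shear: x ← x + 2·y: (0, 5) → (10, 5); (2, -2) → (-2, -2); (3, -1) → (1, -1)
T3 translate by (-4, -2): (10, 5) → (6, 3); (-2, -2) → (-6, -4); (1, -1) → (-3, -3)
T4 translate by (6, 1): (6, 3) → (12, 4); (-6, -4) → (0, -3); (-3, -3) → (3, -2)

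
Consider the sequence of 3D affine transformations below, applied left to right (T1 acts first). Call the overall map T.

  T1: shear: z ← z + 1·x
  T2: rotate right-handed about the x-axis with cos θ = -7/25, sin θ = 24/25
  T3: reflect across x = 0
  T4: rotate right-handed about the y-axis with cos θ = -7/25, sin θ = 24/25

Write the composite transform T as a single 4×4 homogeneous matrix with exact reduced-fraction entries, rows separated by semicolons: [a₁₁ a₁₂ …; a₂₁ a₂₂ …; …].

T = [7/625 576/625 -168/625 0; -24/25 -7/25 -24/25 0; 649/625 -168/625 49/625 0; 0 0 0 1]

T1 = [1 0 0 0; 0 1 0 0; 1 0 1 0; 0 0 0 1]
T2·T1 = [1 0 0 0; -24/25 -7/25 -24/25 0; -7/25 24/25 -7/25 0; 0 0 0 1]
T3·…·T1 = [-1 0 0 0; -24/25 -7/25 -24/25 0; -7/25 24/25 -7/25 0; 0 0 0 1]
T4·…·T1 = [7/625 576/625 -168/625 0; -24/25 -7/25 -24/25 0; 649/625 -168/625 49/625 0; 0 0 0 1]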